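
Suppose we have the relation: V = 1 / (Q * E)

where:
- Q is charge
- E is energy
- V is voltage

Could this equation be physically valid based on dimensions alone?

No

Q (charge) has dimensions [I T].
E (energy) has dimensions [L^2 M T^-2].
V (voltage) has dimensions [I^-1 L^2 M T^-3].

Left side: [I^-1 L^2 M T^-3]
Right side: [I^-1 L^-2 M^-1 T]

The two sides have different dimensions, so the equation is NOT dimensionally consistent.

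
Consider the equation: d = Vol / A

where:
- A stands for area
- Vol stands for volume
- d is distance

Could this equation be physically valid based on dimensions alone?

Yes

A (area) has dimensions [L^2].
Vol (volume) has dimensions [L^3].
d (distance) has dimensions [L].

Left side: [L]
Right side: [L]

Both sides have the same dimensions, so the equation is dimensionally consistent.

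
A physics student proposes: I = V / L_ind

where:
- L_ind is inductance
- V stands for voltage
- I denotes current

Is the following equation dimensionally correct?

No

L_ind (inductance) has dimensions [I^-2 L^2 M T^-2].
V (voltage) has dimensions [I^-1 L^2 M T^-3].
I (current) has dimensions [I].

Left side: [I]
Right side: [I T^-1]

The two sides have different dimensions, so the equation is NOT dimensionally consistent.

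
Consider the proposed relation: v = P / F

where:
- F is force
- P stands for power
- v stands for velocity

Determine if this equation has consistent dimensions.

Yes

F (force) has dimensions [L M T^-2].
P (power) has dimensions [L^2 M T^-3].
v (velocity) has dimensions [L T^-1].

Left side: [L T^-1]
Right side: [L T^-1]

Both sides have the same dimensions, so the equation is dimensionally consistent.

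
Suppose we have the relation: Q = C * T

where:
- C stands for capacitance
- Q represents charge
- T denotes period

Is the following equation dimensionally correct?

No

C (capacitance) has dimensions [I^2 L^-2 M^-1 T^4].
Q (charge) has dimensions [I T].
T (period) has dimensions [T].

Left side: [I T]
Right side: [I^2 L^-2 M^-1 T^5]

The two sides have different dimensions, so the equation is NOT dimensionally consistent.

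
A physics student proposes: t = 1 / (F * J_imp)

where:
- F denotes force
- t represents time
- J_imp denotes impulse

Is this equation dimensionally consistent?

No

F (force) has dimensions [L M T^-2].
t (time) has dimensions [T].
J_imp (impulse) has dimensions [L M T^-1].

Left side: [T]
Right side: [L^-2 M^-2 T^3]

The two sides have different dimensions, so the equation is NOT dimensionally consistent.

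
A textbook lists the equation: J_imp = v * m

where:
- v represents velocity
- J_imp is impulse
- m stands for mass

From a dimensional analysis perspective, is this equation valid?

Yes

v (velocity) has dimensions [L T^-1].
J_imp (impulse) has dimensions [L M T^-1].
m (mass) has dimensions [M].

Left side: [L M T^-1]
Right side: [L M T^-1]

Both sides have the same dimensions, so the equation is dimensionally consistent.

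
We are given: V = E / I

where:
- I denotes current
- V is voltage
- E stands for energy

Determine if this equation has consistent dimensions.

No

I (current) has dimensions [I].
V (voltage) has dimensions [I^-1 L^2 M T^-3].
E (energy) has dimensions [L^2 M T^-2].

Left side: [I^-1 L^2 M T^-3]
Right side: [I^-1 L^2 M T^-2]

The two sides have different dimensions, so the equation is NOT dimensionally consistent.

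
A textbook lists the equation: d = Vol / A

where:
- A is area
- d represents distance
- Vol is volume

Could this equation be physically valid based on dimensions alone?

Yes

A (area) has dimensions [L^2].
d (distance) has dimensions [L].
Vol (volume) has dimensions [L^3].

Left side: [L]
Right side: [L]

Both sides have the same dimensions, so the equation is dimensionally consistent.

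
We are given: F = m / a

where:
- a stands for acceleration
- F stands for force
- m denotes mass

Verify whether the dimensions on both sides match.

No

a (acceleration) has dimensions [L T^-2].
F (force) has dimensions [L M T^-2].
m (mass) has dimensions [M].

Left side: [L M T^-2]
Right side: [L^-1 M T^2]

The two sides have different dimensions, so the equation is NOT dimensionally consistent.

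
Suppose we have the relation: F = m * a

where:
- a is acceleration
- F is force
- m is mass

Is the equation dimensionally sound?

Yes

a (acceleration) has dimensions [L T^-2].
F (force) has dimensions [L M T^-2].
m (mass) has dimensions [M].

Left side: [L M T^-2]
Right side: [L M T^-2]

Both sides have the same dimensions, so the equation is dimensionally consistent.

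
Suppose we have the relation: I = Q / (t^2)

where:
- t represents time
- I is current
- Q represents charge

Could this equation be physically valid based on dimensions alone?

No

t (time) has dimensions [T].
I (current) has dimensions [I].
Q (charge) has dimensions [I T].

Left side: [I]
Right side: [I T^-1]

The two sides have different dimensions, so the equation is NOT dimensionally consistent.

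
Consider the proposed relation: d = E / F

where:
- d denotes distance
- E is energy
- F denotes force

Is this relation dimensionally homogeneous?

Yes

d (distance) has dimensions [L].
E (energy) has dimensions [L^2 M T^-2].
F (force) has dimensions [L M T^-2].

Left side: [L]
Right side: [L]

Both sides have the same dimensions, so the equation is dimensionally consistent.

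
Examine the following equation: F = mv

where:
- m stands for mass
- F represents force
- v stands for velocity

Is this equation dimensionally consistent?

No

m (mass) has dimensions [M].
F (force) has dimensions [L M T^-2].
v (velocity) has dimensions [L T^-1].

Left side: [L M T^-2]
Right side: [L M T^-1]

The two sides have different dimensions, so the equation is NOT dimensionally consistent.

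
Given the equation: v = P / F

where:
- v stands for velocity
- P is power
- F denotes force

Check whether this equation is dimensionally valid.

Yes

v (velocity) has dimensions [L T^-1].
P (power) has dimensions [L^2 M T^-3].
F (force) has dimensions [L M T^-2].

Left side: [L T^-1]
Right side: [L T^-1]

Both sides have the same dimensions, so the equation is dimensionally consistent.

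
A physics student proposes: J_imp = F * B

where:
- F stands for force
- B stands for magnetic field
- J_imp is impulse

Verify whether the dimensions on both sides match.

No

F (force) has dimensions [L M T^-2].
B (magnetic field) has dimensions [I^-1 M T^-2].
J_imp (impulse) has dimensions [L M T^-1].

Left side: [L M T^-1]
Right side: [I^-1 L M^2 T^-4]

The two sides have different dimensions, so the equation is NOT dimensionally consistent.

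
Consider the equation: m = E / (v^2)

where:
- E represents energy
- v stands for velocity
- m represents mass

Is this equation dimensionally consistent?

Yes

E (energy) has dimensions [L^2 M T^-2].
v (velocity) has dimensions [L T^-1].
m (mass) has dimensions [M].

Left side: [M]
Right side: [M]

Both sides have the same dimensions, so the equation is dimensionally consistent.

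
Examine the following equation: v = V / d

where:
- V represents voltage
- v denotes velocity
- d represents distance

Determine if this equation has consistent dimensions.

No

V (voltage) has dimensions [I^-1 L^2 M T^-3].
v (velocity) has dimensions [L T^-1].
d (distance) has dimensions [L].

Left side: [L T^-1]
Right side: [I^-1 L M T^-3]

The two sides have different dimensions, so the equation is NOT dimensionally consistent.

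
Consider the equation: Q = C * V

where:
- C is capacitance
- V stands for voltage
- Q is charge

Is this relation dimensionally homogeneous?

Yes

C (capacitance) has dimensions [I^2 L^-2 M^-1 T^4].
V (voltage) has dimensions [I^-1 L^2 M T^-3].
Q (charge) has dimensions [I T].

Left side: [I T]
Right side: [I T]

Both sides have the same dimensions, so the equation is dimensionally consistent.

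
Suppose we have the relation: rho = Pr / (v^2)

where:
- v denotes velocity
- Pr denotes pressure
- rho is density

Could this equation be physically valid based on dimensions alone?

Yes

v (velocity) has dimensions [L T^-1].
Pr (pressure) has dimensions [L^-1 M T^-2].
rho (density) has dimensions [L^-3 M].

Left side: [L^-3 M]
Right side: [L^-3 M]

Both sides have the same dimensions, so the equation is dimensionally consistent.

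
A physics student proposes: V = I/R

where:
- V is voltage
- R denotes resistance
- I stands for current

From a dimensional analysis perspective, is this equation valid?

No

V (voltage) has dimensions [I^-1 L^2 M T^-3].
R (resistance) has dimensions [I^-2 L^2 M T^-3].
I (current) has dimensions [I].

Left side: [I^-1 L^2 M T^-3]
Right side: [I^3 L^-2 M^-1 T^3]

The two sides have different dimensions, so the equation is NOT dimensionally consistent.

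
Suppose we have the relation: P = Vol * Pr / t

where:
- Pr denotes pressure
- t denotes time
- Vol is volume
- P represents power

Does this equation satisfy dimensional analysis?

Yes

Pr (pressure) has dimensions [L^-1 M T^-2].
t (time) has dimensions [T].
Vol (volume) has dimensions [L^3].
P (power) has dimensions [L^2 M T^-3].

Left side: [L^2 M T^-3]
Right side: [L^2 M T^-3]

Both sides have the same dimensions, so the equation is dimensionally consistent.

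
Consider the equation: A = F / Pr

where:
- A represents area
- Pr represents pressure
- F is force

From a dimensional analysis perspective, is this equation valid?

Yes

A (area) has dimensions [L^2].
Pr (pressure) has dimensions [L^-1 M T^-2].
F (force) has dimensions [L M T^-2].

Left side: [L^2]
Right side: [L^2]

Both sides have the same dimensions, so the equation is dimensionally consistent.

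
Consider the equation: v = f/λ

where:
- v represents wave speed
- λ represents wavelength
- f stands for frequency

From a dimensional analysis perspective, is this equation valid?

No

v (wave speed) has dimensions [L T^-1].
λ (wavelength) has dimensions [L].
f (frequency) has dimensions [T^-1].

Left side: [L T^-1]
Right side: [L^-1 T^-1]

The two sides have different dimensions, so the equation is NOT dimensionally consistent.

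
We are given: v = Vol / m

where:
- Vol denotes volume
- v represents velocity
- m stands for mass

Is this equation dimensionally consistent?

No

Vol (volume) has dimensions [L^3].
v (velocity) has dimensions [L T^-1].
m (mass) has dimensions [M].

Left side: [L T^-1]
Right side: [L^3 M^-1]

The two sides have different dimensions, so the equation is NOT dimensionally consistent.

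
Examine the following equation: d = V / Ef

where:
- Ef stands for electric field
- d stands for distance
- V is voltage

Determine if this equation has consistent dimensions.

Yes

Ef (electric field) has dimensions [I^-1 L M T^-3].
d (distance) has dimensions [L].
V (voltage) has dimensions [I^-1 L^2 M T^-3].

Left side: [L]
Right side: [L]

Both sides have the same dimensions, so the equation is dimensionally consistent.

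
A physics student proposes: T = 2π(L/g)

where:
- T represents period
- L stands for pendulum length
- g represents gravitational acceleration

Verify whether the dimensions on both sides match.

No

T (period) has dimensions [T].
L (pendulum length) has dimensions [L].
g (gravitational acceleration) has dimensions [L T^-2].

Left side: [T]
Right side: [T^2]

The two sides have different dimensions, so the equation is NOT dimensionally consistent.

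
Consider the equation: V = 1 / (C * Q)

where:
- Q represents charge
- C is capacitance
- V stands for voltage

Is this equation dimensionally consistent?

No

Q (charge) has dimensions [I T].
C (capacitance) has dimensions [I^2 L^-2 M^-1 T^4].
V (voltage) has dimensions [I^-1 L^2 M T^-3].

Left side: [I^-1 L^2 M T^-3]
Right side: [I^-3 L^2 M T^-5]

The two sides have different dimensions, so the equation is NOT dimensionally consistent.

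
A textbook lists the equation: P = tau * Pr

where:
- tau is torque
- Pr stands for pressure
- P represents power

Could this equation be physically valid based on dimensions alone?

No

tau (torque) has dimensions [L^2 M T^-2].
Pr (pressure) has dimensions [L^-1 M T^-2].
P (power) has dimensions [L^2 M T^-3].

Left side: [L^2 M T^-3]
Right side: [L M^2 T^-4]

The two sides have different dimensions, so the equation is NOT dimensionally consistent.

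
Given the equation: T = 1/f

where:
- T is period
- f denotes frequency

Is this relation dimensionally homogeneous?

Yes

T (period) has dimensions [T].
f (frequency) has dimensions [T^-1].

Left side: [T]
Right side: [T]

Both sides have the same dimensions, so the equation is dimensionally consistent.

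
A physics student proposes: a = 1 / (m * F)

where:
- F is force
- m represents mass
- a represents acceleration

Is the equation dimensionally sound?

No

F (force) has dimensions [L M T^-2].
m (mass) has dimensions [M].
a (acceleration) has dimensions [L T^-2].

Left side: [L T^-2]
Right side: [L^-1 M^-2 T^2]

The two sides have different dimensions, so the equation is NOT dimensionally consistent.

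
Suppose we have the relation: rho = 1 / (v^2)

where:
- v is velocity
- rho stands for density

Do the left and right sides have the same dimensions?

No

v (velocity) has dimensions [L T^-1].
rho (density) has dimensions [L^-3 M].

Left side: [L^-3 M]
Right side: [L^-2 T^2]

The two sides have different dimensions, so the equation is NOT dimensionally consistent.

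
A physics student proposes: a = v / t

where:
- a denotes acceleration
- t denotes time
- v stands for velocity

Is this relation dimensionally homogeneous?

Yes

a (acceleration) has dimensions [L T^-2].
t (time) has dimensions [T].
v (velocity) has dimensions [L T^-1].

Left side: [L T^-2]
Right side: [L T^-2]

Both sides have the same dimensions, so the equation is dimensionally consistent.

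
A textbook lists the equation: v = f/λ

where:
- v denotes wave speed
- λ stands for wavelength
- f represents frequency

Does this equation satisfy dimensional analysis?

No

v (wave speed) has dimensions [L T^-1].
λ (wavelength) has dimensions [L].
f (frequency) has dimensions [T^-1].

Left side: [L T^-1]
Right side: [L^-1 T^-1]

The two sides have different dimensions, so the equation is NOT dimensionally consistent.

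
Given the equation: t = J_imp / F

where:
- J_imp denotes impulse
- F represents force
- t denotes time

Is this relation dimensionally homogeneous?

Yes

J_imp (impulse) has dimensions [L M T^-1].
F (force) has dimensions [L M T^-2].
t (time) has dimensions [T].

Left side: [T]
Right side: [T]

Both sides have the same dimensions, so the equation is dimensionally consistent.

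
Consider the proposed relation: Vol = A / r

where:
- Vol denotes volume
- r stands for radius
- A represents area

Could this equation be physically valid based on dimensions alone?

No

Vol (volume) has dimensions [L^3].
r (radius) has dimensions [L].
A (area) has dimensions [L^2].

Left side: [L^3]
Right side: [L]

The two sides have different dimensions, so the equation is NOT dimensionally consistent.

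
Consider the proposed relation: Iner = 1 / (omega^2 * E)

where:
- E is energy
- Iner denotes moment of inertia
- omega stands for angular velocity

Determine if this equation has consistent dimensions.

No

E (energy) has dimensions [L^2 M T^-2].
Iner (moment of inertia) has dimensions [L^2 M].
omega (angular velocity) has dimensions [T^-1].

Left side: [L^2 M]
Right side: [L^-2 M^-1 T^4]

The two sides have different dimensions, so the equation is NOT dimensionally consistent.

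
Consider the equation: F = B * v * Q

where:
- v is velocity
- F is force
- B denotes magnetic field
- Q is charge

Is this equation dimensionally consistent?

Yes

v (velocity) has dimensions [L T^-1].
F (force) has dimensions [L M T^-2].
B (magnetic field) has dimensions [I^-1 M T^-2].
Q (charge) has dimensions [I T].

Left side: [L M T^-2]
Right side: [L M T^-2]

Both sides have the same dimensions, so the equation is dimensionally consistent.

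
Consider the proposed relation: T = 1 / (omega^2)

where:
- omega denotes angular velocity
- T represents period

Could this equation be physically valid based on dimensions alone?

No

omega (angular velocity) has dimensions [T^-1].
T (period) has dimensions [T].

Left side: [T]
Right side: [T^2]

The two sides have different dimensions, so the equation is NOT dimensionally consistent.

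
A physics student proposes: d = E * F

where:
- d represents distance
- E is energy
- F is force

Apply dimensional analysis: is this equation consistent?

No

d (distance) has dimensions [L].
E (energy) has dimensions [L^2 M T^-2].
F (force) has dimensions [L M T^-2].

Left side: [L]
Right side: [L^3 M^2 T^-4]

The two sides have different dimensions, so the equation is NOT dimensionally consistent.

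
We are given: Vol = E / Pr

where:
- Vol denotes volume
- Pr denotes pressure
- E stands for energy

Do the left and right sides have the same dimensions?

Yes

Vol (volume) has dimensions [L^3].
Pr (pressure) has dimensions [L^-1 M T^-2].
E (energy) has dimensions [L^2 M T^-2].

Left side: [L^3]
Right side: [L^3]

Both sides have the same dimensions, so the equation is dimensionally consistent.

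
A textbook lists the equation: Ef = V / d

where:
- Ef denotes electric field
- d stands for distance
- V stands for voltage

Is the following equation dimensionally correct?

Yes

Ef (electric field) has dimensions [I^-1 L M T^-3].
d (distance) has dimensions [L].
V (voltage) has dimensions [I^-1 L^2 M T^-3].

Left side: [I^-1 L M T^-3]
Right side: [I^-1 L M T^-3]

Both sides have the same dimensions, so the equation is dimensionally consistent.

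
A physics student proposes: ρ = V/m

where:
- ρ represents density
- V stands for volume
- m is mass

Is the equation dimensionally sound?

No

ρ (density) has dimensions [L^-3 M].
V (volume) has dimensions [L^3].
m (mass) has dimensions [M].

Left side: [L^-3 M]
Right side: [L^3 M^-1]

The two sides have different dimensions, so the equation is NOT dimensionally consistent.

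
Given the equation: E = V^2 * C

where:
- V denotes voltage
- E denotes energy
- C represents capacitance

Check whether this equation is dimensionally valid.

Yes

V (voltage) has dimensions [I^-1 L^2 M T^-3].
E (energy) has dimensions [L^2 M T^-2].
C (capacitance) has dimensions [I^2 L^-2 M^-1 T^4].

Left side: [L^2 M T^-2]
Right side: [L^2 M T^-2]

Both sides have the same dimensions, so the equation is dimensionally consistent.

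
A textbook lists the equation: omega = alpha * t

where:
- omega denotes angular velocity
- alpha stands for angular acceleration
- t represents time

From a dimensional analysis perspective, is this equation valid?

Yes

omega (angular velocity) has dimensions [T^-1].
alpha (angular acceleration) has dimensions [T^-2].
t (time) has dimensions [T].

Left side: [T^-1]
Right side: [T^-1]

Both sides have the same dimensions, so the equation is dimensionally consistent.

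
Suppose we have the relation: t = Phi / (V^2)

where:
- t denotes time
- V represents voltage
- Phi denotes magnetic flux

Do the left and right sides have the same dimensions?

No

t (time) has dimensions [T].
V (voltage) has dimensions [I^-1 L^2 M T^-3].
Phi (magnetic flux) has dimensions [I^-1 L^2 M T^-2].

Left side: [T]
Right side: [I L^-2 M^-1 T^4]

The two sides have different dimensions, so the equation is NOT dimensionally consistent.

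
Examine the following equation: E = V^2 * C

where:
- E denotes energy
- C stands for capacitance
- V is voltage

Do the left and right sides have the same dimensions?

Yes

E (energy) has dimensions [L^2 M T^-2].
C (capacitance) has dimensions [I^2 L^-2 M^-1 T^4].
V (voltage) has dimensions [I^-1 L^2 M T^-3].

Left side: [L^2 M T^-2]
Right side: [L^2 M T^-2]

Both sides have the same dimensions, so the equation is dimensionally consistent.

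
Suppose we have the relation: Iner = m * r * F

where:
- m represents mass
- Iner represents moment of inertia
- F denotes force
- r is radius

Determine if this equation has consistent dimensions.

No

m (mass) has dimensions [M].
Iner (moment of inertia) has dimensions [L^2 M].
F (force) has dimensions [L M T^-2].
r (radius) has dimensions [L].

Left side: [L^2 M]
Right side: [L^2 M^2 T^-2]

The two sides have different dimensions, so the equation is NOT dimensionally consistent.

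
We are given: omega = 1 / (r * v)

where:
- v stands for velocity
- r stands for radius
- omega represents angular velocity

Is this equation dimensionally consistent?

No

v (velocity) has dimensions [L T^-1].
r (radius) has dimensions [L].
omega (angular velocity) has dimensions [T^-1].

Left side: [T^-1]
Right side: [L^-2 T]

The two sides have different dimensions, so the equation is NOT dimensionally consistent.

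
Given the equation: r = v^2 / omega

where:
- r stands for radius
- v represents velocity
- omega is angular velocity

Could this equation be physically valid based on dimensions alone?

No

r (radius) has dimensions [L].
v (velocity) has dimensions [L T^-1].
omega (angular velocity) has dimensions [T^-1].

Left side: [L]
Right side: [L^2 T^-1]

The two sides have different dimensions, so the equation is NOT dimensionally consistent.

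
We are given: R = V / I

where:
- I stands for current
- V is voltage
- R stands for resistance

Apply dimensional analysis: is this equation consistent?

Yes

I (current) has dimensions [I].
V (voltage) has dimensions [I^-1 L^2 M T^-3].
R (resistance) has dimensions [I^-2 L^2 M T^-3].

Left side: [I^-2 L^2 M T^-3]
Right side: [I^-2 L^2 M T^-3]

Both sides have the same dimensions, so the equation is dimensionally consistent.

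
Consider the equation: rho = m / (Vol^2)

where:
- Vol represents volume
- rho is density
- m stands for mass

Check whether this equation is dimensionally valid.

No

Vol (volume) has dimensions [L^3].
rho (density) has dimensions [L^-3 M].
m (mass) has dimensions [M].

Left side: [L^-3 M]
Right side: [L^-6 M]

The two sides have different dimensions, so the equation is NOT dimensionally consistent.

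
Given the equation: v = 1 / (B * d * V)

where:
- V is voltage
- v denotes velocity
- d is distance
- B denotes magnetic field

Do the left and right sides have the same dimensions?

No

V (voltage) has dimensions [I^-1 L^2 M T^-3].
v (velocity) has dimensions [L T^-1].
d (distance) has dimensions [L].
B (magnetic field) has dimensions [I^-1 M T^-2].

Left side: [L T^-1]
Right side: [I^2 L^-3 M^-2 T^5]

The two sides have different dimensions, so the equation is NOT dimensionally consistent.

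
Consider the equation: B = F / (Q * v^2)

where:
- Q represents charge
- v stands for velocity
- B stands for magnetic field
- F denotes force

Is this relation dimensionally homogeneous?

No

Q (charge) has dimensions [I T].
v (velocity) has dimensions [L T^-1].
B (magnetic field) has dimensions [I^-1 M T^-2].
F (force) has dimensions [L M T^-2].

Left side: [I^-1 M T^-2]
Right side: [I^-1 L^-1 M T^-1]

The two sides have different dimensions, so the equation is NOT dimensionally consistent.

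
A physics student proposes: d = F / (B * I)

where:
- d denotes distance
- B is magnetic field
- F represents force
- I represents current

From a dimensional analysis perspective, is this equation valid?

Yes

d (distance) has dimensions [L].
B (magnetic field) has dimensions [I^-1 M T^-2].
F (force) has dimensions [L M T^-2].
I (current) has dimensions [I].

Left side: [L]
Right side: [L]

Both sides have the same dimensions, so the equation is dimensionally consistent.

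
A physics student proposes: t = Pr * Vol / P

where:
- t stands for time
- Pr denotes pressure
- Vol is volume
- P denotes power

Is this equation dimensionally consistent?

Yes

t (time) has dimensions [T].
Pr (pressure) has dimensions [L^-1 M T^-2].
Vol (volume) has dimensions [L^3].
P (power) has dimensions [L^2 M T^-3].

Left side: [T]
Right side: [T]

Both sides have the same dimensions, so the equation is dimensionally consistent.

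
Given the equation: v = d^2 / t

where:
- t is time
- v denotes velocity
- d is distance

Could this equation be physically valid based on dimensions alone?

No

t (time) has dimensions [T].
v (velocity) has dimensions [L T^-1].
d (distance) has dimensions [L].

Left side: [L T^-1]
Right side: [L^2 T^-1]

The two sides have different dimensions, so the equation is NOT dimensionally consistent.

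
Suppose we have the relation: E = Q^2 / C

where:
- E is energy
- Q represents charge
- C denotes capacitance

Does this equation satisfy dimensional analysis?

Yes

E (energy) has dimensions [L^2 M T^-2].
Q (charge) has dimensions [I T].
C (capacitance) has dimensions [I^2 L^-2 M^-1 T^4].

Left side: [L^2 M T^-2]
Right side: [L^2 M T^-2]

Both sides have the same dimensions, so the equation is dimensionally consistent.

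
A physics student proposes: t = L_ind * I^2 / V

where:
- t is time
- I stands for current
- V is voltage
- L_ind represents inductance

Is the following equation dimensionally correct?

No

t (time) has dimensions [T].
I (current) has dimensions [I].
V (voltage) has dimensions [I^-1 L^2 M T^-3].
L_ind (inductance) has dimensions [I^-2 L^2 M T^-2].

Left side: [T]
Right side: [I T]

The two sides have different dimensions, so the equation is NOT dimensionally consistent.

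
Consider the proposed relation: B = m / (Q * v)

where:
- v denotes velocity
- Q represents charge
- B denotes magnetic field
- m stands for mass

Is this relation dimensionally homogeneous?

No

v (velocity) has dimensions [L T^-1].
Q (charge) has dimensions [I T].
B (magnetic field) has dimensions [I^-1 M T^-2].
m (mass) has dimensions [M].

Left side: [I^-1 M T^-2]
Right side: [I^-1 L^-1 M]

The two sides have different dimensions, so the equation is NOT dimensionally consistent.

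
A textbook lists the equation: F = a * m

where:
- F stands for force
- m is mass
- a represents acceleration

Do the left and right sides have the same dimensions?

Yes

F (force) has dimensions [L M T^-2].
m (mass) has dimensions [M].
a (acceleration) has dimensions [L T^-2].

Left side: [L M T^-2]
Right side: [L M T^-2]

Both sides have the same dimensions, so the equation is dimensionally consistent.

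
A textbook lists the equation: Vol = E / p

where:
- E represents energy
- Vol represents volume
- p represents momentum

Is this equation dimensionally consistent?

No

E (energy) has dimensions [L^2 M T^-2].
Vol (volume) has dimensions [L^3].
p (momentum) has dimensions [L M T^-1].

Left side: [L^3]
Right side: [L T^-1]

The two sides have different dimensions, so the equation is NOT dimensionally consistent.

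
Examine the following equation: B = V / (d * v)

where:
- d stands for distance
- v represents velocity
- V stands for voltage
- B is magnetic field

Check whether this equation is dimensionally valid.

Yes

d (distance) has dimensions [L].
v (velocity) has dimensions [L T^-1].
V (voltage) has dimensions [I^-1 L^2 M T^-3].
B (magnetic field) has dimensions [I^-1 M T^-2].

Left side: [I^-1 M T^-2]
Right side: [I^-1 M T^-2]

Both sides have the same dimensions, so the equation is dimensionally consistent.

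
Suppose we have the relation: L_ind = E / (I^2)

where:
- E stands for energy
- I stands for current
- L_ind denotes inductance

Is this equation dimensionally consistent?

Yes

E (energy) has dimensions [L^2 M T^-2].
I (current) has dimensions [I].
L_ind (inductance) has dimensions [I^-2 L^2 M T^-2].

Left side: [I^-2 L^2 M T^-2]
Right side: [I^-2 L^2 M T^-2]

Both sides have the same dimensions, so the equation is dimensionally consistent.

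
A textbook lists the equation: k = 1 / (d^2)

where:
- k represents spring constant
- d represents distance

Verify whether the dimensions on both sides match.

No

k (spring constant) has dimensions [M T^-2].
d (distance) has dimensions [L].

Left side: [M T^-2]
Right side: [L^-2]

The two sides have different dimensions, so the equation is NOT dimensionally consistent.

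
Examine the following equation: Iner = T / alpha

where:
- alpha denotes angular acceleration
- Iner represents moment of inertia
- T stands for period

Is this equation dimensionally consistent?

No

alpha (angular acceleration) has dimensions [T^-2].
Iner (moment of inertia) has dimensions [L^2 M].
T (period) has dimensions [T].

Left side: [L^2 M]
Right side: [T^3]

The two sides have different dimensions, so the equation is NOT dimensionally consistent.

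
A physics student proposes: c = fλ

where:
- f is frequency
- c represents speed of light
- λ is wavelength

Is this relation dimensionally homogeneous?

Yes

f (frequency) has dimensions [T^-1].
c (speed of light) has dimensions [L T^-1].
λ (wavelength) has dimensions [L].

Left side: [L T^-1]
Right side: [L T^-1]

Both sides have the same dimensions, so the equation is dimensionally consistent.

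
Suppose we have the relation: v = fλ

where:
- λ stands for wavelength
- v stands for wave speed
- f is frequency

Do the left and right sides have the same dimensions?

Yes

λ (wavelength) has dimensions [L].
v (wave speed) has dimensions [L T^-1].
f (frequency) has dimensions [T^-1].

Left side: [L T^-1]
Right side: [L T^-1]

Both sides have the same dimensions, so the equation is dimensionally consistent.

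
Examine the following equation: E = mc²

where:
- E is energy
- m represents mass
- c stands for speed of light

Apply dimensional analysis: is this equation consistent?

Yes

E (energy) has dimensions [L^2 M T^-2].
m (mass) has dimensions [M].
c (speed of light) has dimensions [L T^-1].

Left side: [L^2 M T^-2]
Right side: [L^2 M T^-2]

Both sides have the same dimensions, so the equation is dimensionally consistent.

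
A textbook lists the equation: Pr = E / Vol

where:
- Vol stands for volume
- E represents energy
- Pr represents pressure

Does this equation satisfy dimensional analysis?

Yes

Vol (volume) has dimensions [L^3].
E (energy) has dimensions [L^2 M T^-2].
Pr (pressure) has dimensions [L^-1 M T^-2].

Left side: [L^-1 M T^-2]
Right side: [L^-1 M T^-2]

Both sides have the same dimensions, so the equation is dimensionally consistent.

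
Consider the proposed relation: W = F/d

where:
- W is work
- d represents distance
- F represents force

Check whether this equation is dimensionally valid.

No

W (work) has dimensions [L^2 M T^-2].
d (distance) has dimensions [L].
F (force) has dimensions [L M T^-2].

Left side: [L^2 M T^-2]
Right side: [M T^-2]

The two sides have different dimensions, so the equation is NOT dimensionally consistent.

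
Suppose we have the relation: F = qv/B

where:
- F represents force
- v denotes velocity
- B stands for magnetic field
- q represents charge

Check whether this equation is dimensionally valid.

No

F (force) has dimensions [L M T^-2].
v (velocity) has dimensions [L T^-1].
B (magnetic field) has dimensions [I^-1 M T^-2].
q (charge) has dimensions [I T].

Left side: [L M T^-2]
Right side: [I^2 L M^-1 T^2]

The two sides have different dimensions, so the equation is NOT dimensionally consistent.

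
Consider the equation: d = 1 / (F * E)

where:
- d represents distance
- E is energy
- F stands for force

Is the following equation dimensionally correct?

No

d (distance) has dimensions [L].
E (energy) has dimensions [L^2 M T^-2].
F (force) has dimensions [L M T^-2].

Left side: [L]
Right side: [L^-3 M^-2 T^4]

The two sides have different dimensions, so the equation is NOT dimensionally consistent.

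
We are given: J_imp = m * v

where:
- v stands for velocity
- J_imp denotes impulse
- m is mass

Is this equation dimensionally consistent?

Yes

v (velocity) has dimensions [L T^-1].
J_imp (impulse) has dimensions [L M T^-1].
m (mass) has dimensions [M].

Left side: [L M T^-1]
Right side: [L M T^-1]

Both sides have the same dimensions, so the equation is dimensionally consistent.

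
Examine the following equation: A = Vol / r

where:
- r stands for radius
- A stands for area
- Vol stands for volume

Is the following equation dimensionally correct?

Yes

r (radius) has dimensions [L].
A (area) has dimensions [L^2].
Vol (volume) has dimensions [L^3].

Left side: [L^2]
Right side: [L^2]

Both sides have the same dimensions, so the equation is dimensionally consistent.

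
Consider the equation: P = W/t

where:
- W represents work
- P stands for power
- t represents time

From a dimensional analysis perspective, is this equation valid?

Yes

W (work) has dimensions [L^2 M T^-2].
P (power) has dimensions [L^2 M T^-3].
t (time) has dimensions [T].

Left side: [L^2 M T^-3]
Right side: [L^2 M T^-3]

Both sides have the same dimensions, so the equation is dimensionally consistent.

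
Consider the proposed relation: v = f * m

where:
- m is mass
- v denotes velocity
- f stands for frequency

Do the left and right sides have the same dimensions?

No

m (mass) has dimensions [M].
v (velocity) has dimensions [L T^-1].
f (frequency) has dimensions [T^-1].

Left side: [L T^-1]
Right side: [M T^-1]

The two sides have different dimensions, so the equation is NOT dimensionally consistent.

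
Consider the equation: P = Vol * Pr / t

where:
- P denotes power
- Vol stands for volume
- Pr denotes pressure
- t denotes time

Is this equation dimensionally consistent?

Yes

P (power) has dimensions [L^2 M T^-3].
Vol (volume) has dimensions [L^3].
Pr (pressure) has dimensions [L^-1 M T^-2].
t (time) has dimensions [T].

Left side: [L^2 M T^-3]
Right side: [L^2 M T^-3]

Both sides have the same dimensions, so the equation is dimensionally consistent.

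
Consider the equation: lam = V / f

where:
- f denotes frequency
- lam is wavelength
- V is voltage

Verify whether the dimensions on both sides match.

No

f (frequency) has dimensions [T^-1].
lam (wavelength) has dimensions [L].
V (voltage) has dimensions [I^-1 L^2 M T^-3].

Left side: [L]
Right side: [I^-1 L^2 M T^-2]

The two sides have different dimensions, so the equation is NOT dimensionally consistent.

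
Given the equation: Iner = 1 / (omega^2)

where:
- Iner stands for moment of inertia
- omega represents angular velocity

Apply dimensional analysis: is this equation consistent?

No

Iner (moment of inertia) has dimensions [L^2 M].
omega (angular velocity) has dimensions [T^-1].

Left side: [L^2 M]
Right side: [T^2]

The two sides have different dimensions, so the equation is NOT dimensionally consistent.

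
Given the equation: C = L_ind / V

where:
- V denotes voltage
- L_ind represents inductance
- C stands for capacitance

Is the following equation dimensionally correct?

No

V (voltage) has dimensions [I^-1 L^2 M T^-3].
L_ind (inductance) has dimensions [I^-2 L^2 M T^-2].
C (capacitance) has dimensions [I^2 L^-2 M^-1 T^4].

Left side: [I^2 L^-2 M^-1 T^4]
Right side: [I^-1 T]

The two sides have different dimensions, so the equation is NOT dimensionally consistent.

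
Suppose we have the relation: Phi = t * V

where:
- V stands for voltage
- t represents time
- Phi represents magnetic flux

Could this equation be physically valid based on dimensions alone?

Yes

V (voltage) has dimensions [I^-1 L^2 M T^-3].
t (time) has dimensions [T].
Phi (magnetic flux) has dimensions [I^-1 L^2 M T^-2].

Left side: [I^-1 L^2 M T^-2]
Right side: [I^-1 L^2 M T^-2]

Both sides have the same dimensions, so the equation is dimensionally consistent.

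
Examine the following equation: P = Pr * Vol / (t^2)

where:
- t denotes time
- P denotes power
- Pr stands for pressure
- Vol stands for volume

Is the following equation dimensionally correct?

No

t (time) has dimensions [T].
P (power) has dimensions [L^2 M T^-3].
Pr (pressure) has dimensions [L^-1 M T^-2].
Vol (volume) has dimensions [L^3].

Left side: [L^2 M T^-3]
Right side: [L^2 M T^-4]

The two sides have different dimensions, so the equation is NOT dimensionally consistent.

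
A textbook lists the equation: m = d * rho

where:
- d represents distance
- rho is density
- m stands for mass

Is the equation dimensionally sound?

No

d (distance) has dimensions [L].
rho (density) has dimensions [L^-3 M].
m (mass) has dimensions [M].

Left side: [M]
Right side: [L^-2 M]

The two sides have different dimensions, so the equation is NOT dimensionally consistent.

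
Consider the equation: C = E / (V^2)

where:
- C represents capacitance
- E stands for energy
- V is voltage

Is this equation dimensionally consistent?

Yes

C (capacitance) has dimensions [I^2 L^-2 M^-1 T^4].
E (energy) has dimensions [L^2 M T^-2].
V (voltage) has dimensions [I^-1 L^2 M T^-3].

Left side: [I^2 L^-2 M^-1 T^4]
Right side: [I^2 L^-2 M^-1 T^4]

Both sides have the same dimensions, so the equation is dimensionally consistent.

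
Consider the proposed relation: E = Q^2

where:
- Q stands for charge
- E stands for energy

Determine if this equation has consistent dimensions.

No

Q (charge) has dimensions [I T].
E (energy) has dimensions [L^2 M T^-2].

Left side: [L^2 M T^-2]
Right side: [I^2 T^2]

The two sides have different dimensions, so the equation is NOT dimensionally consistent.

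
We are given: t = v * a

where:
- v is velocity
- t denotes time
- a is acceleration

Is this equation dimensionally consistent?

No

v (velocity) has dimensions [L T^-1].
t (time) has dimensions [T].
a (acceleration) has dimensions [L T^-2].

Left side: [T]
Right side: [L^2 T^-3]

The two sides have different dimensions, so the equation is NOT dimensionally consistent.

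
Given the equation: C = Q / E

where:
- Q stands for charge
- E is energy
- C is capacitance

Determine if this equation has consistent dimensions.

No

Q (charge) has dimensions [I T].
E (energy) has dimensions [L^2 M T^-2].
C (capacitance) has dimensions [I^2 L^-2 M^-1 T^4].

Left side: [I^2 L^-2 M^-1 T^4]
Right side: [I L^-2 M^-1 T^3]

The two sides have different dimensions, so the equation is NOT dimensionally consistent.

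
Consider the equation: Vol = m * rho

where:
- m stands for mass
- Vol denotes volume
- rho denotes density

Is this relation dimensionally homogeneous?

No

m (mass) has dimensions [M].
Vol (volume) has dimensions [L^3].
rho (density) has dimensions [L^-3 M].

Left side: [L^3]
Right side: [L^-3 M^2]

The two sides have different dimensions, so the equation is NOT dimensionally consistent.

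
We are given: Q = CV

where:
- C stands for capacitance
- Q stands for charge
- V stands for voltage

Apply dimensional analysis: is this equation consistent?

Yes

C (capacitance) has dimensions [I^2 L^-2 M^-1 T^4].
Q (charge) has dimensions [I T].
V (voltage) has dimensions [I^-1 L^2 M T^-3].

Left side: [I T]
Right side: [I T]

Both sides have the same dimensions, so the equation is dimensionally consistent.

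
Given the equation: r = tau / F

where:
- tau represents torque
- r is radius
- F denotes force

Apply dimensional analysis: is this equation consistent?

Yes

tau (torque) has dimensions [L^2 M T^-2].
r (radius) has dimensions [L].
F (force) has dimensions [L M T^-2].

Left side: [L]
Right side: [L]

Both sides have the same dimensions, so the equation is dimensionally consistent.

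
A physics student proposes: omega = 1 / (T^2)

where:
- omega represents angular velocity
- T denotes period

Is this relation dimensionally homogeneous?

No

omega (angular velocity) has dimensions [T^-1].
T (period) has dimensions [T].

Left side: [T^-1]
Right side: [T^-2]

The two sides have different dimensions, so the equation is NOT dimensionally consistent.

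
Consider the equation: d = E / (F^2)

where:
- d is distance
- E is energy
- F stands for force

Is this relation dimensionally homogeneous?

No

d (distance) has dimensions [L].
E (energy) has dimensions [L^2 M T^-2].
F (force) has dimensions [L M T^-2].

Left side: [L]
Right side: [M^-1 T^2]

The two sides have different dimensions, so the equation is NOT dimensionally consistent.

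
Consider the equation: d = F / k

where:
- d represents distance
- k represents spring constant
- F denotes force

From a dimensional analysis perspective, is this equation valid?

Yes

d (distance) has dimensions [L].
k (spring constant) has dimensions [M T^-2].
F (force) has dimensions [L M T^-2].

Left side: [L]
Right side: [L]

Both sides have the same dimensions, so the equation is dimensionally consistent.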